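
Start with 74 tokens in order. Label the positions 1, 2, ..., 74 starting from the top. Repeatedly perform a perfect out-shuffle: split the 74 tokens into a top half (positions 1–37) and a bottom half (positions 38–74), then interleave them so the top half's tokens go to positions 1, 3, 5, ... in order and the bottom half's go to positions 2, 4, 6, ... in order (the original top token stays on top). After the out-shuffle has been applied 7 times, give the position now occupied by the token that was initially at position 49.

13

Track the token's position through each out-shuffle:
49 → 24 → 47 → 20 → 39 → 4 → 7 → 13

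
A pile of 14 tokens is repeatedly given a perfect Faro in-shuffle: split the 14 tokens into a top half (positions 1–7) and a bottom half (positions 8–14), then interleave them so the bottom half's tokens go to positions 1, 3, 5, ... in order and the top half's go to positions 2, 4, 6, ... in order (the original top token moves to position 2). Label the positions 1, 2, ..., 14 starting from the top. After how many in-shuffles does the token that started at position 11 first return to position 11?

Follow position 11 under repeated in-shuffles:
11 → 7 → 14 → 13 → 11
It first returns after 4 in-shuffles.

4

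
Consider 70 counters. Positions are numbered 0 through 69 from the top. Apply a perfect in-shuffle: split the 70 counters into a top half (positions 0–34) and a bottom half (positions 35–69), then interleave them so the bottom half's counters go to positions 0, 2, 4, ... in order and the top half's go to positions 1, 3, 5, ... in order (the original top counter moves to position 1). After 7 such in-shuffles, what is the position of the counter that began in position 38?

Track the counter's position through each in-shuffle:
38 → 6 → 13 → 27 → 55 → 40 → 10 → 21

21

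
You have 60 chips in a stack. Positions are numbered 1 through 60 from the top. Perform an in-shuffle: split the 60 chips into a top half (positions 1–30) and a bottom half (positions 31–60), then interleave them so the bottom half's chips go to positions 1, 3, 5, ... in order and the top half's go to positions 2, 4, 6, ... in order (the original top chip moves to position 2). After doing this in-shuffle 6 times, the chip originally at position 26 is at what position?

17

Track the chip's position through each in-shuffle:
26 → 52 → 43 → 25 → 50 → 39 → 17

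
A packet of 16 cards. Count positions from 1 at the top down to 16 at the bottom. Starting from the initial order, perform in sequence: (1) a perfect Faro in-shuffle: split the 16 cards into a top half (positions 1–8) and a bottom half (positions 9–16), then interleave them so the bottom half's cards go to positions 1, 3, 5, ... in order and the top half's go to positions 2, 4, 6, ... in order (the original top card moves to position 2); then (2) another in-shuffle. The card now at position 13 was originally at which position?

16

Undo the operations in reverse order, starting from position 13:
  undo op 2 (in-shuffle, from bottom half): 13 ← 15
  undo op 1 (in-shuffle, from bottom half): 15 ← 16
So the card at position 13 came from original position 16.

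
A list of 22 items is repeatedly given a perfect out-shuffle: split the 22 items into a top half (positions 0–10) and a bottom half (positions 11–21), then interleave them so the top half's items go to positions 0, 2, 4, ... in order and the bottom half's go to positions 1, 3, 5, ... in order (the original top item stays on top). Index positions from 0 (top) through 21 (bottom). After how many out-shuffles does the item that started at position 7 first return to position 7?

2

Follow position 7 under repeated out-shuffles:
7 → 14 → 7
It first returns after 2 out-shuffles.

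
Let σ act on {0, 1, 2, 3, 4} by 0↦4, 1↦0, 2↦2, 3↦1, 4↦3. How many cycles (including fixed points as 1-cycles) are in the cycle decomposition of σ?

Cycle decomposition: (0 4 3 1) (2).
2 cycles.

2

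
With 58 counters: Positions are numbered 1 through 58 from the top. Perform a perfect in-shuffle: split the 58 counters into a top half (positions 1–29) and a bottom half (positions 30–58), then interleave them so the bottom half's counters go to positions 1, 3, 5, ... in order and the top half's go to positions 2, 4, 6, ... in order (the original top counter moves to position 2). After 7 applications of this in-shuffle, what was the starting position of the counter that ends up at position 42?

Work backwards from position 42, undoing one in-shuffle at a time:
42 ← 21 ← 40 ← 20 ← 10 ← 5 ← 32 ← 16
So the counter now at position 42 started at position 16.

16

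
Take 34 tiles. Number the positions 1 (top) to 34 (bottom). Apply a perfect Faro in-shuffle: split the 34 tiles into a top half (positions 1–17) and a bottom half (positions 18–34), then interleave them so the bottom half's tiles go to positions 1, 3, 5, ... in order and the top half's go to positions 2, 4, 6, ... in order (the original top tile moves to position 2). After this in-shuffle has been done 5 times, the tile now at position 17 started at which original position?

Work backwards from position 17, undoing one in-shuffle at a time:
17 ← 26 ← 13 ← 24 ← 12 ← 6
So the tile now at position 17 started at position 6.

6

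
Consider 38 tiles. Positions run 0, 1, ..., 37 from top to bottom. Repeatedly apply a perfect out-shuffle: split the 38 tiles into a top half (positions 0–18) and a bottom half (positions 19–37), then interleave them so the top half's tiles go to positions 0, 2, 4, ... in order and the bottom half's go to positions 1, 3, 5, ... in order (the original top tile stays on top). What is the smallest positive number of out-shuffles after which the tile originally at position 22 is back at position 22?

36

Follow position 22 under repeated out-shuffles:
22 → 7 → 14 → 28 → 19 → 1 → 2 → 4 → ... → 22 (length 36)
It first returns after 36 out-shuffles.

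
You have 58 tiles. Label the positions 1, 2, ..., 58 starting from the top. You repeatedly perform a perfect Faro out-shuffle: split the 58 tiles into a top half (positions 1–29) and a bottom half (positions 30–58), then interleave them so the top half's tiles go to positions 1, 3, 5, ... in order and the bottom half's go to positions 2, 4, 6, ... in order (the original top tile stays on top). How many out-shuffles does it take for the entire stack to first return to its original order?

The out-shuffle permutes the 58 positions with cycle lengths [1, 1, 2, 18, 18, 18].
Every tile is home exactly when every cycle has completed a whole number of laps, i.e. after lcm(1, 2, 18) = 18 out-shuffles.

18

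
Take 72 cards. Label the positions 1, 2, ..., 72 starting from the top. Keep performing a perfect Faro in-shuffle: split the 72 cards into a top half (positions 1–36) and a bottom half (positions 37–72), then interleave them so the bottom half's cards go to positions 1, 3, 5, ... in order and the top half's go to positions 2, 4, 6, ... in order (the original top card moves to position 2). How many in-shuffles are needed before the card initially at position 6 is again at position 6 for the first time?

Follow position 6 under repeated in-shuffles:
6 → 12 → 24 → 48 → 23 → 46 → 19 → 38 → 3 → 6
It first returns after 9 in-shuffles.

9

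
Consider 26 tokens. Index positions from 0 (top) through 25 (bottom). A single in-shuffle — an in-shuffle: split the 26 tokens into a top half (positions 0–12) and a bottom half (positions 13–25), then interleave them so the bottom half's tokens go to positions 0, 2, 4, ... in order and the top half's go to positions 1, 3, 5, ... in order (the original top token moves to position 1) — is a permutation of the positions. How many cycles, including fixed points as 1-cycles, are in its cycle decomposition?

Trace each unvisited position around until it returns:
(0 1 3 7 15 4 ... len 18) (2 5 11 23 20 14) (8 17)
3 cycles in total.

3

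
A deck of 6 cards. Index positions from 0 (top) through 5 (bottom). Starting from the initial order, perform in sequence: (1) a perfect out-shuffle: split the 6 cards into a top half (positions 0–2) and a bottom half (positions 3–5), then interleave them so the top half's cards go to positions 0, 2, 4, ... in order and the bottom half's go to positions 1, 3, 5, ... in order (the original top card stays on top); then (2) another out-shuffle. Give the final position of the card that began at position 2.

3

Track the card from position 2 forward through each operation:
  after op 1 (out-shuffle): 2 → 4
  after op 2 (out-shuffle): 4 → 3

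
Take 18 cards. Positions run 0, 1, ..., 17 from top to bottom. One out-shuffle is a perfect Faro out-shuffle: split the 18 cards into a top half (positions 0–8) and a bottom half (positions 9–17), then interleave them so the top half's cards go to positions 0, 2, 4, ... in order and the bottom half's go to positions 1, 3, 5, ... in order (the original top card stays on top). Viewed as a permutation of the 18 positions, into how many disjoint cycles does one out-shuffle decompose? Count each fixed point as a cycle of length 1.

4

Trace each unvisited position around until it returns:
(0) (1 2 4 8 16 15 13 9) (3 6 12 7 14 11 5 10) (17)
4 cycles in total.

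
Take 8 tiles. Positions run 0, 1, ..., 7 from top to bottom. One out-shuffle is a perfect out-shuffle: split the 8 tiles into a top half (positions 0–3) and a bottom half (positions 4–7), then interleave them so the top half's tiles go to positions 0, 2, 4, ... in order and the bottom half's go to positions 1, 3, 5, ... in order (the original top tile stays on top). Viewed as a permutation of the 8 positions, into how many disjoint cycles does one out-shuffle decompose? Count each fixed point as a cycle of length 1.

Trace each unvisited position around until it returns:
(0) (1 2 4) (3 6 5) (7)
4 cycles in total.

4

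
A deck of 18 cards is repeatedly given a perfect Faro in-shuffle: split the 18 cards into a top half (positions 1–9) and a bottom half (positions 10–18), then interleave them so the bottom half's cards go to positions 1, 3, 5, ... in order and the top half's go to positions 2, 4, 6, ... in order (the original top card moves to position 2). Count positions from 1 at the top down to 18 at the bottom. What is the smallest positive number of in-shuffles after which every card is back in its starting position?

18

The in-shuffle permutes the 18 positions with cycle lengths [18].
Every card is home exactly when every cycle has completed a whole number of laps, i.e. after lcm(18) = 18 in-shuffles.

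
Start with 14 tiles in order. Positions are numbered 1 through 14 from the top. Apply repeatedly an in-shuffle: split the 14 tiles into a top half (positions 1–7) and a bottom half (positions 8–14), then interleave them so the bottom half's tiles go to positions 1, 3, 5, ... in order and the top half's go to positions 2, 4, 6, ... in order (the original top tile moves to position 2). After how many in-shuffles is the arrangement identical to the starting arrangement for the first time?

The in-shuffle permutes the 14 positions with cycle lengths [2, 4, 4, 4].
Every tile is home exactly when every cycle has completed a whole number of laps, i.e. after lcm(2, 4) = 4 in-shuffles.

4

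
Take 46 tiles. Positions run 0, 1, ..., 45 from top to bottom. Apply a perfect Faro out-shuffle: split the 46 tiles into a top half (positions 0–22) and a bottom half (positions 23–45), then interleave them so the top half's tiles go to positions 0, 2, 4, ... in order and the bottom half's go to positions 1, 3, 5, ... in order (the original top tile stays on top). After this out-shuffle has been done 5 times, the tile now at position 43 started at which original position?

Work backwards from position 43, undoing one out-shuffle at a time:
43 ← 44 ← 22 ← 11 ← 28 ← 14
So the tile now at position 43 started at position 14.

14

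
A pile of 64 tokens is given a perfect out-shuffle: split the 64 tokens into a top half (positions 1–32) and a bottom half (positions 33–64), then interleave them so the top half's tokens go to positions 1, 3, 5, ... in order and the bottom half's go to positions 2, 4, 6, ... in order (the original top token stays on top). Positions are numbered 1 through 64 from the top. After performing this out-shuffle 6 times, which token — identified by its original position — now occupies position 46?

46

Work backwards from position 46, undoing one out-shuffle at a time:
46 ← 55 ← 28 ← 46 ← 55 ← 28 ← 46
So the token now at position 46 started at position 46.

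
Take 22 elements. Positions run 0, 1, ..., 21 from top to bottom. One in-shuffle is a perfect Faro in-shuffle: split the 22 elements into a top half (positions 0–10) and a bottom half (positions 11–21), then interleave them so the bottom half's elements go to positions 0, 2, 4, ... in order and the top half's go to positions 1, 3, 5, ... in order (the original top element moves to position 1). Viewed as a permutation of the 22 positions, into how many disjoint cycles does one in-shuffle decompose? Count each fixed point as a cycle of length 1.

Trace each unvisited position around until it returns:
(0 1 3 7 15 8 ... len 11) (4 9 19 16 10 21 ... len 11)
2 cycles in total.

2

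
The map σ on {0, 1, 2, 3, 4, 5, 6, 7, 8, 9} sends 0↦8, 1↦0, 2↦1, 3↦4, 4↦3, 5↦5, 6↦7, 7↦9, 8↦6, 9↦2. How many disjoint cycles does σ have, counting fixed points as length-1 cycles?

Cycle decomposition: (0 8 6 7 9 2 1) (3 4) (5).
3 cycles.

3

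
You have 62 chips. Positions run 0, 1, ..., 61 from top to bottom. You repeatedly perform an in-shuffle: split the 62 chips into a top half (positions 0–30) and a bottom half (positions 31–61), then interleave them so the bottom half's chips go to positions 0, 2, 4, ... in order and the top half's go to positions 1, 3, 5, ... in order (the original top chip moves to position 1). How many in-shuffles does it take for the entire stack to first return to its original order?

6

The in-shuffle permutes the 62 positions with cycle lengths [2, 3, 3, 6, 6, 6, 6, 6, 6, 6, 6, 6].
Every chip is home exactly when every cycle has completed a whole number of laps, i.e. after lcm(2, 3, 6) = 6 in-shuffles.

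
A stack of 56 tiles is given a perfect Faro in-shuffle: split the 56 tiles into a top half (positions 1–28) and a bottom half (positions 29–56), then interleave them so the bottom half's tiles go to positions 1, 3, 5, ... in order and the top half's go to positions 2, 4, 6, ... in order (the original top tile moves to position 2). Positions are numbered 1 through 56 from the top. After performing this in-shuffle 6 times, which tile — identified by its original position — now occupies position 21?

3

Work backwards from position 21, undoing one in-shuffle at a time:
21 ← 39 ← 48 ← 24 ← 12 ← 6 ← 3
So the tile now at position 21 started at position 3.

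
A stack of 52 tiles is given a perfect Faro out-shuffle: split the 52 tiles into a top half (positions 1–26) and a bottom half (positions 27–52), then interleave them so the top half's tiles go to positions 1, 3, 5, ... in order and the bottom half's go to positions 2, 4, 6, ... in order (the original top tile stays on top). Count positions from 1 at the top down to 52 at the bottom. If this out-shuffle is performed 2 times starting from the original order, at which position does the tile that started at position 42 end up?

Track the tile's position through each out-shuffle:
42 → 32 → 12

12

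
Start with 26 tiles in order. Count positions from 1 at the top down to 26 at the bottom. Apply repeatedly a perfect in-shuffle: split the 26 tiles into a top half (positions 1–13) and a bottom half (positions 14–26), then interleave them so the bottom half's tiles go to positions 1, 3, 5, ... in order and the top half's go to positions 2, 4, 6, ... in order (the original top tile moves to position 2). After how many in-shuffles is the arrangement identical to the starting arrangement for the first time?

The in-shuffle permutes the 26 positions with cycle lengths [2, 6, 18].
Every tile is home exactly when every cycle has completed a whole number of laps, i.e. after lcm(2, 6, 18) = 18 in-shuffles.

18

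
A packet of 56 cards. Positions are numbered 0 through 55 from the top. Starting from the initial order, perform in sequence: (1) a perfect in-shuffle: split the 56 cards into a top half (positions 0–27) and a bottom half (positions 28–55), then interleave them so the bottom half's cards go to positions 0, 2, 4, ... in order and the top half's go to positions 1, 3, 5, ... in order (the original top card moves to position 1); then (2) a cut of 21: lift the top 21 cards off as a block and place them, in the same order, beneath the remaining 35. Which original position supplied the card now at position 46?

Undo the operations in reverse order, starting from position 46:
  undo op 2 (cut 21): 46 ← 11
  undo op 1 (in-shuffle, from top half): 11 ← 5
So the card at position 46 came from original position 5.

5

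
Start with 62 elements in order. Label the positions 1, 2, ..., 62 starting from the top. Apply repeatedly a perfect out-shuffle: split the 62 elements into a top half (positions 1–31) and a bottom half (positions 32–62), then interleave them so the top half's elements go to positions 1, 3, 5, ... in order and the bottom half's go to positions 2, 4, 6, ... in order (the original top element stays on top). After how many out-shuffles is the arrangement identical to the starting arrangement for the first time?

The out-shuffle permutes the 62 positions with cycle lengths [1, 1, 60].
Every element is home exactly when every cycle has completed a whole number of laps, i.e. after lcm(1, 60) = 60 out-shuffles.

60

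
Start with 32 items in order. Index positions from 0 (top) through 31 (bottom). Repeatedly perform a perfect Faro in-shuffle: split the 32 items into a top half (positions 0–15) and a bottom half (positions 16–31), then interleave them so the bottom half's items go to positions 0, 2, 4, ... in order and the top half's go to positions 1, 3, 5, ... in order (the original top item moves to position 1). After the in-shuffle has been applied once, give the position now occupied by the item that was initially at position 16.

0

Track the item's position through each in-shuffle:
16 → 0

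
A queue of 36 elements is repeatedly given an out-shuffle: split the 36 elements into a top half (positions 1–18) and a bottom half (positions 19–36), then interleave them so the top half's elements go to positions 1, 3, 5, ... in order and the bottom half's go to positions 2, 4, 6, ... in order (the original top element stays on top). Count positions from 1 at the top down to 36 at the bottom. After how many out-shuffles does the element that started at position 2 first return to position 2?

12

Follow position 2 under repeated out-shuffles:
2 → 3 → 5 → 9 → 17 → 33 → 30 → 24 → 12 → 23 → 10 → 19 → 2
It first returns after 12 out-shuffles.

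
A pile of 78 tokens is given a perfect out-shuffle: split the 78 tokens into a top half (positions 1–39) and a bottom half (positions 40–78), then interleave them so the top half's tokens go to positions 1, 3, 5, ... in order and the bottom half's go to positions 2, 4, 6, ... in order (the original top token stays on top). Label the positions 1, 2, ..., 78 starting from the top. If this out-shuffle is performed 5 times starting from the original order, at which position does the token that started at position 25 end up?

76

Track the token's position through each out-shuffle:
25 → 49 → 20 → 39 → 77 → 76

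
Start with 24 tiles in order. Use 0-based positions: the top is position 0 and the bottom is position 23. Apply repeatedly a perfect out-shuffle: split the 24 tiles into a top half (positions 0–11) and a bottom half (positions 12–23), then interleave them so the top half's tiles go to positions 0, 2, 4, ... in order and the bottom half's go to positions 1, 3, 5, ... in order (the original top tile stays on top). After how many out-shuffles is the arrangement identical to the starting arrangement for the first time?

The out-shuffle permutes the 24 positions with cycle lengths [1, 1, 11, 11].
Every tile is home exactly when every cycle has completed a whole number of laps, i.e. after lcm(1, 11) = 11 out-shuffles.

11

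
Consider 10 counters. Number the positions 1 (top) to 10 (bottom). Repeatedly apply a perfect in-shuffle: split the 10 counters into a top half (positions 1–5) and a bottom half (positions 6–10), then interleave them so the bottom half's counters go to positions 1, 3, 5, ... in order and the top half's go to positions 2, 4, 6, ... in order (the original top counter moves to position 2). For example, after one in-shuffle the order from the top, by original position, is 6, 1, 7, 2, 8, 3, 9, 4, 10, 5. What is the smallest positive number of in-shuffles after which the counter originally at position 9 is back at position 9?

10

Follow position 9 under repeated in-shuffles:
9 → 7 → 3 → 6 → 1 → 2 → 4 → 8 → 5 → 10 → 9
It first returns after 10 in-shuffles.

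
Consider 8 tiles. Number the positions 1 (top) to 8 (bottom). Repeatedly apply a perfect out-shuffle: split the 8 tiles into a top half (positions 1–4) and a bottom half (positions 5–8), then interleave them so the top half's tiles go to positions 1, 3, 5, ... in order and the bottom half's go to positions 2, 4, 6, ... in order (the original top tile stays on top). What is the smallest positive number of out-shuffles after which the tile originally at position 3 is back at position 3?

3

Follow position 3 under repeated out-shuffles:
3 → 5 → 2 → 3
It first returns after 3 out-shuffles.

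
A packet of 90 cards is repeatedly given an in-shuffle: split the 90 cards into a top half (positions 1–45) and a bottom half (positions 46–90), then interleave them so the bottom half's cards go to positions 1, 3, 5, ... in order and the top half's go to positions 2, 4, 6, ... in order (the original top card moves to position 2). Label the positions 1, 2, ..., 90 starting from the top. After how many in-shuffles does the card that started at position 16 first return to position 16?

12

Follow position 16 under repeated in-shuffles:
16 → 32 → 64 → 37 → 74 → 57 → 23 → 46 → 1 → 2 → 4 → 8 → 16
It first returns after 12 in-shuffles.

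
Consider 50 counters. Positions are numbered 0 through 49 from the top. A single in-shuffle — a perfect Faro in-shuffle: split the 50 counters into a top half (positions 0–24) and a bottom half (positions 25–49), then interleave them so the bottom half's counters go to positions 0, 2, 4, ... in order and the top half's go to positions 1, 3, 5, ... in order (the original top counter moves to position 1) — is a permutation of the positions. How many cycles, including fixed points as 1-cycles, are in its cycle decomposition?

Trace each unvisited position around until it returns:
(0 1 3 7 15 31 12 25) (2 5 11 23 47 44 38 26) (4 9 19 39 28 6 13 27) (8 17 35 20 41 32 14 29) (10 21 43 36 22 45 40 30) (16 33) (18 37 24 49 48 46 42 34)
7 cycles in total.

7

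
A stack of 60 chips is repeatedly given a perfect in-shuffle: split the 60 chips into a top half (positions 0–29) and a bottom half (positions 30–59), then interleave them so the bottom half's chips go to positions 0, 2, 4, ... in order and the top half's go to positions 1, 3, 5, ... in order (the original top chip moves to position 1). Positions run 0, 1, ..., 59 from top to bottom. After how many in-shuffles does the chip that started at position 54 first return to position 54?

Follow position 54 under repeated in-shuffles:
54 → 48 → 36 → 12 → 25 → 51 → 42 → 24 → ... → 54 (length 60)
It first returns after 60 in-shuffles.

60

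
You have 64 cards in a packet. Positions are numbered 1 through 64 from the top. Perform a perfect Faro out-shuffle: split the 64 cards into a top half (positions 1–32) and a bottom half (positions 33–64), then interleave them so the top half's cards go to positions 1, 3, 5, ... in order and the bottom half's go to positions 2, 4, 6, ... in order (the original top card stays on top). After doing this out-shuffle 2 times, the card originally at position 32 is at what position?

Track the card's position through each out-shuffle:
32 → 63 → 62

62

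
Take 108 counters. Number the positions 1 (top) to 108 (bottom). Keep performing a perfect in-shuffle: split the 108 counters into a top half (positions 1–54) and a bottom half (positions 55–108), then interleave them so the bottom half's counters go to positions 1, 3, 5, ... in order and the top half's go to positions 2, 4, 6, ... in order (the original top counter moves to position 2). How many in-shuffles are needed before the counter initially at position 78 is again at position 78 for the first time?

36

Follow position 78 under repeated in-shuffles:
78 → 47 → 94 → 79 → 49 → 98 → 87 → 65 → ... → 78 (length 36)
It first returns after 36 in-shuffles.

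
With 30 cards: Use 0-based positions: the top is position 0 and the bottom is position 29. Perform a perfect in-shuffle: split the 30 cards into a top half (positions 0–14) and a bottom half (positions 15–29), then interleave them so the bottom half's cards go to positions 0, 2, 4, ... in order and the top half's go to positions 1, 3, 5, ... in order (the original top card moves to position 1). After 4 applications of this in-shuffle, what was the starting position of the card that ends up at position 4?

Work backwards from position 4, undoing one in-shuffle at a time:
4 ← 17 ← 8 ← 19 ← 9
So the card now at position 4 started at position 9.

9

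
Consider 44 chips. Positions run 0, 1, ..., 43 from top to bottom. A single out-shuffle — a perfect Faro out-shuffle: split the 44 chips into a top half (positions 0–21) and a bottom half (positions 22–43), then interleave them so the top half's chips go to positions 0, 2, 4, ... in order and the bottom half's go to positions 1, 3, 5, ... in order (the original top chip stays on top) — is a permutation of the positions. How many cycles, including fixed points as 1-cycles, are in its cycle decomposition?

Trace each unvisited position around until it returns:
(0) (1 2 4 8 16 32 ... len 14) (3 6 12 24 5 10 ... len 14) (7 14 28 13 26 9 ... len 14) (43)
5 cycles in total.

5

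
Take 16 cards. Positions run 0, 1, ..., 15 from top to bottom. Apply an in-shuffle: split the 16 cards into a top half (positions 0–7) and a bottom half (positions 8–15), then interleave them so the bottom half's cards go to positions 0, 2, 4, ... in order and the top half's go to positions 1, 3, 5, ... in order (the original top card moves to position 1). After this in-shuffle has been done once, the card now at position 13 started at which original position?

6

Work backwards from position 13, undoing one in-shuffle at a time:
13 ← 6
So the card now at position 13 started at position 6.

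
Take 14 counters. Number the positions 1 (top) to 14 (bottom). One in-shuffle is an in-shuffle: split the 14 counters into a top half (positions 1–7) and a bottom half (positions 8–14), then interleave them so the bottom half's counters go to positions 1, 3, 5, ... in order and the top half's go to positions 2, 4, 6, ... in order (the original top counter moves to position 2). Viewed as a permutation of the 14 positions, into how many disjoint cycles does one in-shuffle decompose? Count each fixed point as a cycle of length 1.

4

Trace each unvisited position around until it returns:
(1 2 4 8) (3 6 12 9) (5 10) (7 14 13 11)
4 cycles in total.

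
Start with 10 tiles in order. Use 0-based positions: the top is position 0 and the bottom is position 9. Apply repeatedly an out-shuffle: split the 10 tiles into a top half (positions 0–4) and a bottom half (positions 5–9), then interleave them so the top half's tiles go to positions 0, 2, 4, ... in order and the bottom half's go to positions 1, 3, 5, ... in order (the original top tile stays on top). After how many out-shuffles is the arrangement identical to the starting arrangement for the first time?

The out-shuffle permutes the 10 positions with cycle lengths [1, 1, 2, 6].
Every tile is home exactly when every cycle has completed a whole number of laps, i.e. after lcm(1, 2, 6) = 6 out-shuffles.

6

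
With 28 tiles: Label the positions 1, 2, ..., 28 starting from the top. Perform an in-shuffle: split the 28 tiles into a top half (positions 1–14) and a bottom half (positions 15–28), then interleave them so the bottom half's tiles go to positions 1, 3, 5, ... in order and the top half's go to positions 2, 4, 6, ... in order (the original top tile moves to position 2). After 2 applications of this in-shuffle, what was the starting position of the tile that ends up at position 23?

Work backwards from position 23, undoing one in-shuffle at a time:
23 ← 26 ← 13
So the tile now at position 23 started at position 13.

13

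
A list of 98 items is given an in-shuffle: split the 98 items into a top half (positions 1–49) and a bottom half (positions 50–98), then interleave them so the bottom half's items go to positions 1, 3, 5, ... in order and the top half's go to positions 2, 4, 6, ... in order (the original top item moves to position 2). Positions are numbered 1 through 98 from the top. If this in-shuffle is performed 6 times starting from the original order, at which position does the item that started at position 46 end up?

Track the item's position through each in-shuffle:
46 → 92 → 85 → 71 → 43 → 86 → 73

73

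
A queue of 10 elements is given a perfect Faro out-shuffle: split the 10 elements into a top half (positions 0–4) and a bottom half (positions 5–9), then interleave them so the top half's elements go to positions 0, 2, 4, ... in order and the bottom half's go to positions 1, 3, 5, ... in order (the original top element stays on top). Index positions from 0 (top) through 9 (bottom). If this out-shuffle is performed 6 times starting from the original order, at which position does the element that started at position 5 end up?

Track the element's position through each out-shuffle:
5 → 1 → 2 → 4 → 8 → 7 → 5

5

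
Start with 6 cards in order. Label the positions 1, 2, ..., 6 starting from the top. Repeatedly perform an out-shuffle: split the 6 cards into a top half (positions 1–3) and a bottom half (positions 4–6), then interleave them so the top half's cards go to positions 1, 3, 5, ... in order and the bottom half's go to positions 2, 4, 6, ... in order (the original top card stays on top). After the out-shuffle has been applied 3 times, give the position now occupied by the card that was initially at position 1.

1

Position 1 is a fixed point of every out-shuffle, so the card never moves.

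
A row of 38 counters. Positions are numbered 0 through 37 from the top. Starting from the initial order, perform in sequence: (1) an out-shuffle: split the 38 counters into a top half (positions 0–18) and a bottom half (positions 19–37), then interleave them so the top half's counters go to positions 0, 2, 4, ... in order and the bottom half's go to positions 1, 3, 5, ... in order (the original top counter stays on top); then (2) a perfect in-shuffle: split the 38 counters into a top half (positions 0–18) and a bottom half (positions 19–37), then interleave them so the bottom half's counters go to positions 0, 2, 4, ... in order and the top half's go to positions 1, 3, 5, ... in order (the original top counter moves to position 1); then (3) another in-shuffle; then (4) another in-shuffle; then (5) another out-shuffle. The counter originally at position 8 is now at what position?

36

Track the counter from position 8 forward through each operation:
  after op 1 (out-shuffle): 8 → 16
  after op 2 (in-shuffle): 16 → 33
  after op 3 (in-shuffle): 33 → 28
  after op 4 (in-shuffle): 28 → 18
  after op 5 (out-shuffle): 18 → 36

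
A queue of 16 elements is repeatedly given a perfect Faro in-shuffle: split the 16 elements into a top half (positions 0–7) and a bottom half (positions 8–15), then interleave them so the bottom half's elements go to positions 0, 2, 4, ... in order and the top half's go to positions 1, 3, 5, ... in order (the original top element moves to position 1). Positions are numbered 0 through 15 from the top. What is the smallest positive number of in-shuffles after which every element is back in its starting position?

The in-shuffle permutes the 16 positions with cycle lengths [8, 8].
Every element is home exactly when every cycle has completed a whole number of laps, i.e. after lcm(8) = 8 in-shuffles.

8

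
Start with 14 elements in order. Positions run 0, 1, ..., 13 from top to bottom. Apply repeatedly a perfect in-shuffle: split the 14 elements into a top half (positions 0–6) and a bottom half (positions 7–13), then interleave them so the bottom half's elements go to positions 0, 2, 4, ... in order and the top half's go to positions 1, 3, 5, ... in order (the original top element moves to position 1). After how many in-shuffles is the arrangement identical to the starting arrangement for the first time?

4

The in-shuffle permutes the 14 positions with cycle lengths [2, 4, 4, 4].
Every element is home exactly when every cycle has completed a whole number of laps, i.e. after lcm(2, 4) = 4 in-shuffles.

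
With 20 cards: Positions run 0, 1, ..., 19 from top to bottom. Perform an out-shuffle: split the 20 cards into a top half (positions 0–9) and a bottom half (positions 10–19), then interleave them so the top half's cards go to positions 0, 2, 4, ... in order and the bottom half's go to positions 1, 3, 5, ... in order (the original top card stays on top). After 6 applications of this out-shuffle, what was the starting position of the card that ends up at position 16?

5

Work backwards from position 16, undoing one out-shuffle at a time:
16 ← 8 ← 4 ← 2 ← 1 ← 10 ← 5
So the card now at position 16 started at position 5.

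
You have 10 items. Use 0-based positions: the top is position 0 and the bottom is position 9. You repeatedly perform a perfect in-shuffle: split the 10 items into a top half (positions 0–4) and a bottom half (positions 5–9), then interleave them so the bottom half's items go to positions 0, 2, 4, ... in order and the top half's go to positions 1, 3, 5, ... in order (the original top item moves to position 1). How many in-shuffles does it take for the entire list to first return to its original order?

10

The in-shuffle permutes the 10 positions with cycle lengths [10].
Every item is home exactly when every cycle has completed a whole number of laps, i.e. after lcm(10) = 10 in-shuffles.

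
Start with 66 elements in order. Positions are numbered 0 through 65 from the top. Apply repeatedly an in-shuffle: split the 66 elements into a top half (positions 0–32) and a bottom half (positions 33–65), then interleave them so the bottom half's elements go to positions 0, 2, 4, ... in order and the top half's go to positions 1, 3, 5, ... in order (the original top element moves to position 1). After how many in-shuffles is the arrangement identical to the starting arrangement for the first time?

66

The in-shuffle permutes the 66 positions with cycle lengths [66].
Every element is home exactly when every cycle has completed a whole number of laps, i.e. after lcm(66) = 66 in-shuffles.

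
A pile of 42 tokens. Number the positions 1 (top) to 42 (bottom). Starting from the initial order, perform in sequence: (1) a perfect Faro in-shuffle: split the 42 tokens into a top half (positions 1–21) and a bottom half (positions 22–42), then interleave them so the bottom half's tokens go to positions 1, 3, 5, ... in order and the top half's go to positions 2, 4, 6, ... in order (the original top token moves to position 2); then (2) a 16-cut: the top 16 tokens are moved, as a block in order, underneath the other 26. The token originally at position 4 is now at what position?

Track the token from position 4 forward through each operation:
  after op 1 (in-shuffle): 4 → 8
  after op 2 (cut 16): 8 → 34

34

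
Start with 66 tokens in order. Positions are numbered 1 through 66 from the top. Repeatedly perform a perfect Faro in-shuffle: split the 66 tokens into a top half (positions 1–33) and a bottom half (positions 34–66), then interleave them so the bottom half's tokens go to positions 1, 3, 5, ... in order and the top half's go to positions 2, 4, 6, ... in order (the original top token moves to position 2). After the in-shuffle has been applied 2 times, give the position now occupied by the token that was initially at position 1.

4

Track the token's position through each in-shuffle:
1 → 2 → 4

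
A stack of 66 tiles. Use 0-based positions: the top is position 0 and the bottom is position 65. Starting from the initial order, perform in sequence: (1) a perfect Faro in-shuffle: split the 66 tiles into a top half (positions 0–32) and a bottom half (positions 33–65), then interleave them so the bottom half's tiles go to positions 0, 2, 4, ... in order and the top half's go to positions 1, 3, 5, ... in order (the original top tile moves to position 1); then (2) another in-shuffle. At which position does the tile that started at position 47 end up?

57

Track the tile from position 47 forward through each operation:
  after op 1 (in-shuffle): 47 → 28
  after op 2 (in-shuffle): 28 → 57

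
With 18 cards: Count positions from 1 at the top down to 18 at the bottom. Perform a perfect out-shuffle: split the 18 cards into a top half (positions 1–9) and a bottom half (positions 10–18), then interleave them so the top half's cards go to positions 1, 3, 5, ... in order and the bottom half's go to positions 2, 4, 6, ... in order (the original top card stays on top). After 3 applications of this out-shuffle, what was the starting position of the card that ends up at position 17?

Work backwards from position 17, undoing one out-shuffle at a time:
17 ← 9 ← 5 ← 3
So the card now at position 17 started at position 3.

3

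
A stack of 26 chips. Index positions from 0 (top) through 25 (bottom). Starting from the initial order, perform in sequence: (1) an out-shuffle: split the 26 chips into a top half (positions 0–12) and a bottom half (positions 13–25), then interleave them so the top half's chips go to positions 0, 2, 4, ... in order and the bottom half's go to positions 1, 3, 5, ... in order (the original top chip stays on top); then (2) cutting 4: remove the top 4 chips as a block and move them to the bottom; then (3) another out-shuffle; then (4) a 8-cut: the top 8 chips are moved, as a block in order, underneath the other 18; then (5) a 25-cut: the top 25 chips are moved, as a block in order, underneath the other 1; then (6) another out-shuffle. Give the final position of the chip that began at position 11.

Track the chip from position 11 forward through each operation:
  after op 1 (out-shuffle): 11 → 22
  after op 2 (cut 4): 22 → 18
  after op 3 (out-shuffle): 18 → 11
  after op 4 (cut 8): 11 → 3
  after op 5 (cut 25): 3 → 4
  after op 6 (out-shuffle): 4 → 8

8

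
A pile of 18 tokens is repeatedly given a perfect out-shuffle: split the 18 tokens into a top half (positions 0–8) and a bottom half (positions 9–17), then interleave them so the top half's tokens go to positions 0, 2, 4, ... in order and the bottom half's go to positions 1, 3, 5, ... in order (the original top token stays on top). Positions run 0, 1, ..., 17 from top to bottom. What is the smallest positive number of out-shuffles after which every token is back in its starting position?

The out-shuffle permutes the 18 positions with cycle lengths [1, 1, 8, 8].
Every token is home exactly when every cycle has completed a whole number of laps, i.e. after lcm(1, 8) = 8 out-shuffles.

8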